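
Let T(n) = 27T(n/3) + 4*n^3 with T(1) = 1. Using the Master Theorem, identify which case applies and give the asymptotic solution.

a=27, b=3, f(n)=4*n^3.
log_3(27) = 3, so n^(log_b(a)) = n^3.
f(n) = Theta(n^3), so Case 2 applies.
T(n) = Theta(n^3 log n).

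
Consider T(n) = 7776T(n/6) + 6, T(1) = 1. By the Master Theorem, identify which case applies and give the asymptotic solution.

a=7776, b=6, f(n)=6.
log_6(7776) = 5 > 0.
Since f(n) = O(n^0) is polynomially smaller than n^5, Case 1 applies.
T(n) = Theta(n^5).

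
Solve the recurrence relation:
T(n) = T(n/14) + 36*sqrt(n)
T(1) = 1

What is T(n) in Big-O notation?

Each level contributes sqrt(n/14^k). Geometric series with ratio 1/sqrt(14) < 1 sums to O(sqrt(n)).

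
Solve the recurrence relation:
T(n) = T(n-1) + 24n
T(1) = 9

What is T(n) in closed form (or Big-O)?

Unrolling: T(n) = 9 + 24*(2 + 3 + ... + n) = 9 + 24*(n(n+1)/2 - 1) = O(n^2).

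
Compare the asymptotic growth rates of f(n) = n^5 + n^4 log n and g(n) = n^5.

f(n) = n^5 + n^4 log n and g(n) = n^5 are Theta of each other: the lower-order n^4 log n term is o(n^5); both are Theta(n^5).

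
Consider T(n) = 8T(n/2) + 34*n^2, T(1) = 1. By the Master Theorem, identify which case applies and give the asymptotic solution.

a=8, b=2, f(n)=34*n^2.
log_2(8) = 3 > 2.
Since f(n) = O(n^2) is polynomially smaller than n^3, Case 1 applies.
T(n) = Theta(n^3).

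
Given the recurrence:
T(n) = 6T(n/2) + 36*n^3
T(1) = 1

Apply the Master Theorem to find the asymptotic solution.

a=6, b=2, f(n)=36*n^3. log_2(6) = 2.585 < 3. Case 3: T(n) = O(n^3).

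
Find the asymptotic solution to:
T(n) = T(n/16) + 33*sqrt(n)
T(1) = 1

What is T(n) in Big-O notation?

Each level contributes sqrt(n/16^k). Geometric series with ratio 1/sqrt(16) < 1 sums to O(sqrt(n)).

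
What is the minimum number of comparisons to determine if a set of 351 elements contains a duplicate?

Determining if 351 elements are all distinct requires Omega(n log n) comparisons in the comparison model. This follows from the element distinctness lower bound.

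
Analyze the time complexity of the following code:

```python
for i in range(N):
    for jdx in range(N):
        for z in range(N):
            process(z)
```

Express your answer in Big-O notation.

Time complexity: O(n^3).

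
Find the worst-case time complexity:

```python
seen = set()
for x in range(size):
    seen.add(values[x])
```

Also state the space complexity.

Time complexity: O(n).
Space complexity: O(n).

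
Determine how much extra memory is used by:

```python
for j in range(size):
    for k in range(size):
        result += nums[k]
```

Space complexity: O(1).
Only a constant amount of auxiliary storage is used; nothing grows with n.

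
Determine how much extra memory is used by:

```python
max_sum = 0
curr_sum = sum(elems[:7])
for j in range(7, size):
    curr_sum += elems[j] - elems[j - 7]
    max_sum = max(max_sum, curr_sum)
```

Space complexity: O(1).
Only a constant amount of auxiliary storage is used; nothing grows with n.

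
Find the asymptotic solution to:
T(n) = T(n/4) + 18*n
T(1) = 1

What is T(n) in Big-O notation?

Geometric series: 18*n*(1 + 1/4 + 1/4^2 + ...) = O(n). T(n) = O(n).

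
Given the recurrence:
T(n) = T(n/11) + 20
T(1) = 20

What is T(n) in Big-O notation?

Each step divides n by 11 and adds 20. After log_11(n) steps, T(n) = O(log n).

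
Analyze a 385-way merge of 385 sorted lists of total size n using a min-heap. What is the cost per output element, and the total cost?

Maintain a min-heap of size 385 holding the current head of each list. Each output step does one extract-min (O(log 385)) and one insert of that list's next element (O(log 385)). Each of the n elements passes through the heap exactly once, so the total cost is O(n log 385), i.e. O(log 385) per output element.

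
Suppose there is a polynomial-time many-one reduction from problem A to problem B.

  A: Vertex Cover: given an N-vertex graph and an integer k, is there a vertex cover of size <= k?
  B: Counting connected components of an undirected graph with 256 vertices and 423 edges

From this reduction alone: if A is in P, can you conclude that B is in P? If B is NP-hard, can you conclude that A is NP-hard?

A poly-time reduction A <=_p B transfers tractability DOWN (B easy => A easy) and hardness UP (A hard => B hard), not the reverse.
From A in P, the reduction alone does NOT give B in P: any problem in P trivially reduces to SAT, yet SAT is not known to be in P.
From B NP-hard, the reduction alone does NOT give A NP-hard: again, easy problems reduce to hard ones.
(Here in fact A is NP-complete and B is in P, so no such reduction is known -- its existence would imply P = NP; the analysis concerns only what the assumed reduction would or would not let you conclude.)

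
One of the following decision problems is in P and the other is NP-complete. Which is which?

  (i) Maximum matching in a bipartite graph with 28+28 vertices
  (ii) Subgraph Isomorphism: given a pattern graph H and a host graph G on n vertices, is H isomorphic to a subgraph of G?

(i) is P: Hopcroft-Karp runs in O(E sqrt(V)).
(ii) is NP-complete: generalizes Clique and Hamiltonian Path (pattern size is part of the input).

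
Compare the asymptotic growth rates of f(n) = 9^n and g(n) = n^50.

f(n) = 9^n grows faster: any exponential with base > 1 dominates every polynomial.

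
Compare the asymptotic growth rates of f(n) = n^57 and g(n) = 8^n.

g(n) = 8^n grows faster: any exponential with base > 1 dominates every polynomial.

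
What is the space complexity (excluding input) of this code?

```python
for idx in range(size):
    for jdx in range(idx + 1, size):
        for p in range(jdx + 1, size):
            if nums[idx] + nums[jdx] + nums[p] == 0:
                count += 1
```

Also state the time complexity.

Space complexity: O(1).
Only a constant amount of auxiliary storage is used; nothing grows with n.
Time complexity: O(n^3).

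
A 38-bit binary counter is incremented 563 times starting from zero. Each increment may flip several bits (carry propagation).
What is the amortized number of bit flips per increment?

Bit i flips on every 2^i-th increment, so over 563 increments bit i flips floor(563/2^i) times. Summing over i: total flips < 2 * 563. Amortized: < 2 = O(1) per increment.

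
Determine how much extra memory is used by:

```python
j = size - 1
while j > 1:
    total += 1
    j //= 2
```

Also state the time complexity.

Space complexity: O(1).
Only a constant amount of auxiliary storage is used; nothing grows with n.
Time complexity: O(log n).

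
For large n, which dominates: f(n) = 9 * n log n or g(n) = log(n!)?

f(n) = 9 * n log n and g(n) = log(n!) are Theta of each other: Stirling: log(n!) = n log n - n + O(log n) = Theta(n log n); the constant 9 doesn't change the Theta class.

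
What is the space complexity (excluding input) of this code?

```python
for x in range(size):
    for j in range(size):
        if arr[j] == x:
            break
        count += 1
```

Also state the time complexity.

Space complexity: O(1).
Only a constant amount of auxiliary storage is used; nothing grows with n.
Time complexity: O(n^2).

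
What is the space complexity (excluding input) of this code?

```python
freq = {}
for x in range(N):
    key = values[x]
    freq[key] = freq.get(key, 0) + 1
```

Space complexity: O(n).
Auxiliary storage grows linearly with the input size n in the worst case.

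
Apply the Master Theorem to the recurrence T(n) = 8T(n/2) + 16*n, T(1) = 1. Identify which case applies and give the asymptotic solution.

a=8, b=2, f(n)=16*n.
log_2(8) = 3 > 1.
Since f(n) = O(n^1) is polynomially smaller than n^3, Case 1 applies.
T(n) = Theta(n^3).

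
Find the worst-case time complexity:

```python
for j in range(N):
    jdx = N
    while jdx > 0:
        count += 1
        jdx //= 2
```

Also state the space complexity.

Time complexity: O(n log n).
Space complexity: O(1).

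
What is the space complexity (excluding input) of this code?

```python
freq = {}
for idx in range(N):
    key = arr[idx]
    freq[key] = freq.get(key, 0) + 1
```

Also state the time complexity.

Space complexity: O(n).
Auxiliary storage grows linearly with the input size n in the worst case.
Time complexity: O(n).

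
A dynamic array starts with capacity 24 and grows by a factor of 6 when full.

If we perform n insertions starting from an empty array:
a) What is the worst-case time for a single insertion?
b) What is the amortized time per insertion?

(a) Worst-case single insertion: O(n) -- when the array is full at capacity c, the resize copies all c elements, and c can be Theta(n).
(b) Resizes happen at sizes 24, 144, 864, ... Total copy cost for n insertions: 24 + 144 + ... = O(n) (geometric series with ratio 1/6). Amortized cost per insertion: O(n)/n = O(1).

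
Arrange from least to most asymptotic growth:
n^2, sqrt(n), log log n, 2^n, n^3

Ordered by growth rate: log log n < sqrt(n) < n^2 < n^3 < 2^n.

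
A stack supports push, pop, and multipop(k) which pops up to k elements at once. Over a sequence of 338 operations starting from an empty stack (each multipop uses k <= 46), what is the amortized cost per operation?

Each element is pushed exactly once and popped at most once (whether by pop or as part of a multipop). So the total number of individual pops over the whole sequence is at most the number of pushes, which is at most 338. Total work <= 2 * 338, hence O(1) amortized per operation.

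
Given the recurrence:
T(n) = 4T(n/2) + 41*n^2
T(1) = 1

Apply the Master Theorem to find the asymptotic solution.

a=4, b=2, f(n)=41*n^2. log_2(4) = 2. Case 2: T(n) = O(n^2 log n).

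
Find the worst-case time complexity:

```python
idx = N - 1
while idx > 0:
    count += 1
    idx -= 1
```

Time complexity: O(n).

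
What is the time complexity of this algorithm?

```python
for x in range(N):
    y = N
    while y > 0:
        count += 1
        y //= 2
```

Time complexity: O(n log n).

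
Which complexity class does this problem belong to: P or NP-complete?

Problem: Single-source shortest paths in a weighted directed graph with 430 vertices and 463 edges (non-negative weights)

This problem is in P: Dijkstra's algorithm runs in O((V+E) log V).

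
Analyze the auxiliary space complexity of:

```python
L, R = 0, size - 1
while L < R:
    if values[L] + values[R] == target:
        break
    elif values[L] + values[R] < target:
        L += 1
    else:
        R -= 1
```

Space complexity: O(1).
Only a constant amount of auxiliary storage is used; nothing grows with n.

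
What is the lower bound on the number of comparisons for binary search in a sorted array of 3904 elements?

With 3904 possible positions, we need at least ceil(log_2(3904)) = 12 comparisons. Each comparison splits the remaining candidates by at most half.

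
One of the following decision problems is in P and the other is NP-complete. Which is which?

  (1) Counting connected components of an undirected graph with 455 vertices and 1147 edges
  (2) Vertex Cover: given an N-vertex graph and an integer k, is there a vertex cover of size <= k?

(1) is P: BFS/DFS visits each vertex and edge once: O(V+E).
(2) is NP-complete: one of Karp's 21 NP-complete problems (with k part of the input; for any fixed constant k it is in P).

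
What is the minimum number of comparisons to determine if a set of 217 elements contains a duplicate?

Determining if 217 elements are all distinct requires Omega(n log n) comparisons in the comparison model. This follows from the element distinctness lower bound.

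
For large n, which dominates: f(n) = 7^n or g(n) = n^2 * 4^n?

f(n) = 7^n grows faster: 7^n / (n^2 4^n) = (7/4)^n / n^2 -> infinity since 7/4 > 1.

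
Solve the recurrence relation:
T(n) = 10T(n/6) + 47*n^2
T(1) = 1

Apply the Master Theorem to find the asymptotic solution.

a=10, b=6, f(n)=47*n^2. log_6(10) = 1.285 < 2. Case 3: T(n) = O(n^2).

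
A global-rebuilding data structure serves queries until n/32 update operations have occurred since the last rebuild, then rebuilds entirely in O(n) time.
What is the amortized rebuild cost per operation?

The O(n) rebuild is triggered by n/32 operations, so each contributes O(n)/(n/32) = O(32) = O(1) to the rebuild cost.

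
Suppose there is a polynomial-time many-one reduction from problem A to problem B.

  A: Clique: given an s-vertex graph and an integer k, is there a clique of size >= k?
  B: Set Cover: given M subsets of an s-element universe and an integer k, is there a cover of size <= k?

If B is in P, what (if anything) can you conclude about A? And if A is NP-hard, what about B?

A poly-time reduction A <=_p B means any A-instance can be transformed to a B-instance in poly time.
If B is in P: compose the reduction with B's poly-time algorithm to solve A in poly time, so A is in P.
If A is NP-hard: every NP problem reduces to A, which reduces to B; composing reductions, every NP problem reduces to B, so B is NP-hard.
(Here in fact A is NP-complete and B is NP-complete.)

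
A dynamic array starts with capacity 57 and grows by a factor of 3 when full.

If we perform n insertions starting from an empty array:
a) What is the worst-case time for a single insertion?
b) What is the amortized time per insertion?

(a) Worst-case single insertion: O(n) -- when the array is full at capacity c, the resize copies all c elements, and c can be Theta(n).
(b) Resizes happen at sizes 57, 171, 513, ... Total copy cost for n insertions: 57 + 171 + ... = O(n) (geometric series with ratio 1/3). Amortized cost per insertion: O(n)/n = O(1).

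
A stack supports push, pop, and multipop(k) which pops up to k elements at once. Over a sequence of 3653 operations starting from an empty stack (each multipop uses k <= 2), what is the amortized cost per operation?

Each element is pushed exactly once and popped at most once (whether by pop or as part of a multipop). So the total number of individual pops over the whole sequence is at most the number of pushes, which is at most 3653. Total work <= 2 * 3653, hence O(1) amortized per operation.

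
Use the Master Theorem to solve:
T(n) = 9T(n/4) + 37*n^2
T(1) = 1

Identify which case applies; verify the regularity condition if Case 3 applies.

a=9, b=4, f(n)=37*n^2.
log_4(9) = 1.585 < 2.
f(n) = Omega(n^(1.585+epsilon)) for some epsilon > 0, so Case 3 is the candidate.
Regularity: a*f(n/b) = 9*37*(n/4)^2 = (9/16)*37*n^2 <= c*f(n) with c = 9/16 < 1. Satisfied.
Case 3: T(n) = Theta(n^2).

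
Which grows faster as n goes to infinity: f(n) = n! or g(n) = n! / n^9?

f(n) = n! grows faster: the ratio n!/(n!/n^9) = n^9 -> infinity.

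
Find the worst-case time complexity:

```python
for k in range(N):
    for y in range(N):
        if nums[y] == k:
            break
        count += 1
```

Time complexity: O(n^2).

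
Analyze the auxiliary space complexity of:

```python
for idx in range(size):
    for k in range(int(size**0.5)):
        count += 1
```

Space complexity: O(1).
Only a constant amount of auxiliary storage is used; nothing grows with n.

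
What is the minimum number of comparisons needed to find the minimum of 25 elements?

Finding the minimum requires 24 comparisons, identical reasoning to finding the maximum. Each comparison eliminates one candidate.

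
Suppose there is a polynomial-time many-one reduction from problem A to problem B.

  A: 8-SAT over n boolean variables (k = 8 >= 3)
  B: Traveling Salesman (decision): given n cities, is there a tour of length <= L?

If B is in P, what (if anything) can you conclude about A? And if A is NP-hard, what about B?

A poly-time reduction A <=_p B means any A-instance can be transformed to a B-instance in poly time.
If B is in P: compose the reduction with B's poly-time algorithm to solve A in poly time, so A is in P.
If A is NP-hard: every NP problem reduces to A, which reduces to B; composing reductions, every NP problem reduces to B, so B is NP-hard.
(Here in fact A is NP-complete and B is NP-complete.)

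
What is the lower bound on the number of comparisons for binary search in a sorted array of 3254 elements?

With 3254 possible positions, we need at least ceil(log_2(3254)) = 12 comparisons. Each comparison splits the remaining candidates by at most half.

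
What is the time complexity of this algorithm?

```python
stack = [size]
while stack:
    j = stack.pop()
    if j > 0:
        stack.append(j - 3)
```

Time complexity: O(n).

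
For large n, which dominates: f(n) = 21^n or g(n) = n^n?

g(n) = n^n grows faster: n^n / 21^n = (n/21)^n -> infinity once n > 21.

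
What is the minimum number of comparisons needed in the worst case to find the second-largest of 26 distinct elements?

Lower bound: finding the max needs 26-1 comparisons. By the adversary weight-doubling argument, the max must personally win >= ceil(log_2(26)) = 5 comparisons; the 2nd-largest is among those 5 losers, needing 5-1 more comparisons. Total >= 26-1 + 5-1 = 29. A balanced knockout tournament achieves this.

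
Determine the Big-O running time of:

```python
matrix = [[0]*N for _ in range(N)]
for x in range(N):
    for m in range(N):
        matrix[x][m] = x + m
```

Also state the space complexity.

Time complexity: O(n^2).
Space complexity: O(n^2).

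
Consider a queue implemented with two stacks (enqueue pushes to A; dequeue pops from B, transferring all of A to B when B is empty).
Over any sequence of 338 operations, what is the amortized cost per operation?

Each element is pushed to A once, popped once, pushed to B once, and popped once: 4 unit operations over its lifetime. Over 338 operations the total work is O(338). Amortized O(1) per enqueue/dequeue.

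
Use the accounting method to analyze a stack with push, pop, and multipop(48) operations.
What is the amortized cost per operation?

Assign 2 credits per push (1 for the push, 1 saved for a future pop). Each pop or element popped by multipop(48) uses 1 saved credit. Total credits never go negative, so amortized cost is O(1).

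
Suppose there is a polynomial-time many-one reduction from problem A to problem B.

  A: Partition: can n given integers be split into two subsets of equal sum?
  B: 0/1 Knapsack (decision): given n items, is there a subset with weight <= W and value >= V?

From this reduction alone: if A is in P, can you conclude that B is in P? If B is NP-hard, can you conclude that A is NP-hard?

A poly-time reduction A <=_p B transfers tractability DOWN (B easy => A easy) and hardness UP (A hard => B hard), not the reverse.
From A in P, the reduction alone does NOT give B in P: any problem in P trivially reduces to SAT, yet SAT is not known to be in P.
From B NP-hard, the reduction alone does NOT give A NP-hard: again, easy problems reduce to hard ones.
(Here in fact A is NP-complete and B is NP-complete.)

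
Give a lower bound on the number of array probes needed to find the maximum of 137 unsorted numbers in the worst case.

Adversary: any unprobed cell could hold a value larger than everything seen so far. If fewer than 137 cells are probed, the adversary places the max in an unprobed cell. So all 137 cells must be examined; together with 137-1 comparisons this is tight.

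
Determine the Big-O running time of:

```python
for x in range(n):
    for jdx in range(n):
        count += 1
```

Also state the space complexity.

Time complexity: O(n^2).
Space complexity: O(1).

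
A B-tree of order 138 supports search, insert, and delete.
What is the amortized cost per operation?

B-tree of order 138 has height O(log_138 n). Each operation traverses the tree height. Splits during insert and merges during delete are O(1) each and occur at most once per level. Total cost per operation: O(log_138 n).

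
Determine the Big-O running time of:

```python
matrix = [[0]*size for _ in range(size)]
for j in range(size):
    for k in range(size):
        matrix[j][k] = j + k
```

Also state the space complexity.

Time complexity: O(n^2).
Space complexity: O(n^2).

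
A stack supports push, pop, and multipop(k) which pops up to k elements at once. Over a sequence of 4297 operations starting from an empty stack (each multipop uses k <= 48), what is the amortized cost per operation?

Each element is pushed exactly once and popped at most once (whether by pop or as part of a multipop). So the total number of individual pops over the whole sequence is at most the number of pushes, which is at most 4297. Total work <= 2 * 4297, hence O(1) amortized per operation.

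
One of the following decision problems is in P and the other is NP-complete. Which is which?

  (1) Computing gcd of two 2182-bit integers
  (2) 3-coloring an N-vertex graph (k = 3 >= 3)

(1) is P: the Euclidean algorithm runs in polynomial time in the bit-length.
(2) is NP-complete: graph k-coloring for k>=3 is NP-complete by reduction from 3-SAT.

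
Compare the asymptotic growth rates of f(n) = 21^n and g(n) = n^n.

g(n) = n^n grows faster: n^n / 21^n = (n/21)^n -> infinity once n > 21.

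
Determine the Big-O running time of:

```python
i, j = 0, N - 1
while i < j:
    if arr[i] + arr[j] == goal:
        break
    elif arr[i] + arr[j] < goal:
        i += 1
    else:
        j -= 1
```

Time complexity: O(n).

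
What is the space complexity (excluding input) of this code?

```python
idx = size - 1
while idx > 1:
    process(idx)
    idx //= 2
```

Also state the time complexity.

Space complexity: O(1).
Only a constant amount of auxiliary storage is used; nothing grows with n.
Time complexity: O(log n).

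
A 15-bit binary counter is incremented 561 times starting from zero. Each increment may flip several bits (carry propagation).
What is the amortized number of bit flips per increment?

Bit i flips on every 2^i-th increment, so over 561 increments bit i flips floor(561/2^i) times. Summing over i: total flips < 2 * 561. Amortized: < 2 = O(1) per increment.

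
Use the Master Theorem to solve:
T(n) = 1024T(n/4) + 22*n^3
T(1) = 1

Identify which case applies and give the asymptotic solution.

a=1024, b=4, f(n)=22*n^3.
log_4(1024) = 5 > 3.
Since f(n) = O(n^3) is polynomially smaller than n^5, Case 1 applies.
T(n) = Theta(n^5).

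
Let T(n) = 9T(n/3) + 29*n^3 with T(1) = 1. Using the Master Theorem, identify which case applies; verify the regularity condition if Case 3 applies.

a=9, b=3, f(n)=29*n^3.
log_3(9) = 2 < 3.
f(n) = Omega(n^(2+epsilon)) for some epsilon > 0, so Case 3 is the candidate.
Regularity: a*f(n/b) = 9*29*(n/3)^3 = (9/27)*29*n^3 <= c*f(n) with c = 9/27 < 1. Satisfied.
Case 3: T(n) = Theta(n^3).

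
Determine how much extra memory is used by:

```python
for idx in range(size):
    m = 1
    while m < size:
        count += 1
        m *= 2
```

Space complexity: O(1).
Only a constant amount of auxiliary storage is used; nothing grows with n.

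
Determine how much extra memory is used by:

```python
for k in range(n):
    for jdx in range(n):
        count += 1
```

Space complexity: O(1).
Only a constant amount of auxiliary storage is used; nothing grows with n.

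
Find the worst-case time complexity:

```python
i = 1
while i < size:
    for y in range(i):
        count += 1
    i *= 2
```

Time complexity: O(n).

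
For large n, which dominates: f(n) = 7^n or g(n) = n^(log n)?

f(n) = 7^n grows faster: take logs: log(n^(log n)) = (log n)^2, log(7^n) = n log 7; n dominates (log n)^2.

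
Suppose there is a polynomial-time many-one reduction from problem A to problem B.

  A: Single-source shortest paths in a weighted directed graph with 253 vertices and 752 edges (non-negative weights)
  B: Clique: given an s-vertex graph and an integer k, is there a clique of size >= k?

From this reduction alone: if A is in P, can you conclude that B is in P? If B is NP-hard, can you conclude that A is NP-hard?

A poly-time reduction A <=_p B transfers tractability DOWN (B easy => A easy) and hardness UP (A hard => B hard), not the reverse.
From A in P, the reduction alone does NOT give B in P: any problem in P trivially reduces to SAT, yet SAT is not known to be in P.
From B NP-hard, the reduction alone does NOT give A NP-hard: again, easy problems reduce to hard ones.
(Here in fact A is P and B is NP-complete.)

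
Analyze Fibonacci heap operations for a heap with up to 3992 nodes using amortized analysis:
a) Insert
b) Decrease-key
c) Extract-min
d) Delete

Fibonacci heaps use lazy consolidation. Potential function Phi = t + 2m (t = number of trees, m = marked nodes).
- Insert: O(1) actual, Delta Phi = +1 (one new tree) => O(1) amortized.
- Decrease-key: with c cascading cuts, actual cost is O(c); Delta Phi <= c - 2(c-1) + 2 = 4 - c (c new trees; >= c-1 marks cleared; <= 1 new mark). Amortized O(c) + (4 - c) = O(1).
- Extract-min: O(D(n) + t) actual; consolidation drops t to <= D(n)+1, so Delta Phi pays for the t term. D(n) = O(log n) for n = 3992 => O(log n) amortized.
- Delete: decrease-key to -inf then extract-min = O(log n).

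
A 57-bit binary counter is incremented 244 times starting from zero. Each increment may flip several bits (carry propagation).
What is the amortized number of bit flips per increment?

Bit i flips on every 2^i-th increment, so over 244 increments bit i flips floor(244/2^i) times. Summing over i: total flips < 2 * 244. Amortized: < 2 = O(1) per increment.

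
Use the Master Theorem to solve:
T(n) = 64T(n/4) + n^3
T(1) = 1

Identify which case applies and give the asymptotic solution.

a=64, b=4, f(n)=n^3.
log_4(64) = 3, so n^(log_b(a)) = n^3.
f(n) = Theta(n^3), so Case 2 applies.
T(n) = Theta(n^3 log n).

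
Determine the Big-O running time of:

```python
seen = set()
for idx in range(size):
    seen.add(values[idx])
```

Time complexity: O(n).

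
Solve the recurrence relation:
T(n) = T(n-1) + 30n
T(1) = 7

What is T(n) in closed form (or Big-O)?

Unrolling: T(n) = 7 + 30*(2 + 3 + ... + n) = 7 + 30*(n(n+1)/2 - 1) = O(n^2).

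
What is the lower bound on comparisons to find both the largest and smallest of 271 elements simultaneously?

Pair elements first (floor(271/2) comparisons), then find max among winners and min among losers. Total: ceil(3*271/2) - 2 = 405 comparisons.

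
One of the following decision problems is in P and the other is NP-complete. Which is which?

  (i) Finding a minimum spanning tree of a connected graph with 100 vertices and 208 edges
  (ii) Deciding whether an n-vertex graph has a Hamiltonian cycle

(i) is P: Kruskal's / Prim's algorithms run in polynomial time.
(ii) is NP-complete: one of Karp's 21 NP-complete problems.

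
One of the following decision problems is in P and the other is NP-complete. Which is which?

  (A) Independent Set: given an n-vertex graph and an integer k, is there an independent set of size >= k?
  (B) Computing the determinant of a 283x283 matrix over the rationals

(A) is NP-complete: complement of Clique (with k part of the input).
(B) is P: Gaussian elimination runs in O(n^3).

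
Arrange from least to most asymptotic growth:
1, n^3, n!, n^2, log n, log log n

Ordered by growth rate: 1 < log log n < log n < n^2 < n^3 < n!.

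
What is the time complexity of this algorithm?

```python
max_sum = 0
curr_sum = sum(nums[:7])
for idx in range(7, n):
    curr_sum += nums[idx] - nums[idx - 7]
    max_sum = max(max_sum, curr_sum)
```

Time complexity: O(n).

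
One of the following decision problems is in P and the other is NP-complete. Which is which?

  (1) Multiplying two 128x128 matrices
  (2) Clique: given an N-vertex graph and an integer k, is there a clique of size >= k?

(1) is P: the schoolbook algorithm runs in O(n^3).
(2) is NP-complete: complement of Independent Set / Vertex Cover (with k part of the input).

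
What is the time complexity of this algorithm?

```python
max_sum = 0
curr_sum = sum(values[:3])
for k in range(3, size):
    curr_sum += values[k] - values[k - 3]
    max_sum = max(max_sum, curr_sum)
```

Time complexity: O(n).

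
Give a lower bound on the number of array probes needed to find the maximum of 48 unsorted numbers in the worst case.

Adversary: any unprobed cell could hold a value larger than everything seen so far. If fewer than 48 cells are probed, the adversary places the max in an unprobed cell. So all 48 cells must be examined; together with 48-1 comparisons this is tight.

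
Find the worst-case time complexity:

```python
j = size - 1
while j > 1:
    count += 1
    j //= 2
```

Time complexity: O(log n).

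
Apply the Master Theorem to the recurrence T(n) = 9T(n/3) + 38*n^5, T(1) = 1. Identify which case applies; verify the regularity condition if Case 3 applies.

a=9, b=3, f(n)=38*n^5.
log_3(9) = 2 < 5.
f(n) = Omega(n^(2+epsilon)) for some epsilon > 0, so Case 3 is the candidate.
Regularity: a*f(n/b) = 9*38*(n/3)^5 = (9/243)*38*n^5 <= c*f(n) with c = 9/243 < 1. Satisfied.
Case 3: T(n) = Theta(n^5).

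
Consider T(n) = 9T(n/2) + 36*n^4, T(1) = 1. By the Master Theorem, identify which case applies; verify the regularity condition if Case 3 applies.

a=9, b=2, f(n)=36*n^4.
log_2(9) = 3.17 < 4.
f(n) = Omega(n^(3.17+epsilon)) for some epsilon > 0, so Case 3 is the candidate.
Regularity: a*f(n/b) = 9*36*(n/2)^4 = (9/16)*36*n^4 <= c*f(n) with c = 9/16 < 1. Satisfied.
Case 3: T(n) = Theta(n^4).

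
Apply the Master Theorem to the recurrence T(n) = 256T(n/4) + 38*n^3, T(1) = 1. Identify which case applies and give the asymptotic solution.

a=256, b=4, f(n)=38*n^3.
log_4(256) = 4 > 3.
Since f(n) = O(n^3) is polynomially smaller than n^4, Case 1 applies.
T(n) = Theta(n^4).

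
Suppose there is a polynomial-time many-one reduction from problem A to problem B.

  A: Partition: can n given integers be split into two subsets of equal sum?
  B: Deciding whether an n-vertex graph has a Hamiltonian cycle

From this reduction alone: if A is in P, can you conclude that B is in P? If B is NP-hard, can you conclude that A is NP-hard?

A poly-time reduction A <=_p B transfers tractability DOWN (B easy => A easy) and hardness UP (A hard => B hard), not the reverse.
From A in P, the reduction alone does NOT give B in P: any problem in P trivially reduces to SAT, yet SAT is not known to be in P.
From B NP-hard, the reduction alone does NOT give A NP-hard: again, easy problems reduce to hard ones.
(Here in fact A is NP-complete and B is NP-complete.)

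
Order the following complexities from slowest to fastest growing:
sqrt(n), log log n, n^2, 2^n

Ordered by growth rate: log log n < sqrt(n) < n^2 < 2^n.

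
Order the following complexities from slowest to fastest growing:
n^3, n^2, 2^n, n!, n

Ordered by growth rate: n < n^2 < n^3 < 2^n < n!.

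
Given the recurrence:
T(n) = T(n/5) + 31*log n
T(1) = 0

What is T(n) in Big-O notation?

Each of the log_5(n) levels adds O(log n). T(n) = O(log^2 n).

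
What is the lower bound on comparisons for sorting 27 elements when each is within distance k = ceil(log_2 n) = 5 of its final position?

Partition the 27 positions into floor(n/k) blocks of k = 5 consecutive positions; any permutation within a block keeps every element within k of its final position, so there are at least (k!)^(n/k) distinguishable inputs. Lower bound: log_2((k!)^(n/k)) = (n/k) * log_2(k!) = Theta(n log k); with k = ceil(log_2 n), this is Omega(n log log n).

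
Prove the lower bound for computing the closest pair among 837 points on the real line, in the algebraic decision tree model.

Reduction from element distinctness: given 837 reals, the closest-pair distance is 0 iff two are equal. Element distinctness has an Omega(n log n) lower bound in the algebraic decision tree model (Ben-Or). Therefore closest pair on a line also requires Omega(n log n). Sorting then a linear scan achieves this.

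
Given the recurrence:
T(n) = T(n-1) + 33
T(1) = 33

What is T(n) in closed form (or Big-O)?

Unrolling: T(n) = T(n-1) + 33 = T(n-2) + 2*33 = ... = T(1) + (n-1)*33 = 33 + (n-1)*33 = 33n.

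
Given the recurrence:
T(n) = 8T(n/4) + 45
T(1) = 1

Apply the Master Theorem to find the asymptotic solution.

a=8, b=4, f(n)=45. log_4(8) = 1.5. Case 1 of Master Theorem: T(n) = O(n^1.5).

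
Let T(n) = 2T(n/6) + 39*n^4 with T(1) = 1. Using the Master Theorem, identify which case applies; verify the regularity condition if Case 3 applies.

a=2, b=6, f(n)=39*n^4.
log_6(2) = 0.3869 < 4.
f(n) = Omega(n^(0.3869+epsilon)) for some epsilon > 0, so Case 3 is the candidate.
Regularity: a*f(n/b) = 2*39*(n/6)^4 = (2/1296)*39*n^4 <= c*f(n) with c = 2/1296 < 1. Satisfied.
Case 3: T(n) = Theta(n^4).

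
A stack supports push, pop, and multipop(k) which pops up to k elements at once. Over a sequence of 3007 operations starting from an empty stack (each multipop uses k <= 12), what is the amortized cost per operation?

Each element is pushed exactly once and popped at most once (whether by pop or as part of a multipop). So the total number of individual pops over the whole sequence is at most the number of pushes, which is at most 3007. Total work <= 2 * 3007, hence O(1) amortized per operation.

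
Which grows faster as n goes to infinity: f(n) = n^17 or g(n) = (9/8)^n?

g(n) = (9/8)^n grows faster: (9/8)^n is exponential with base 9/8 > 1, dominating every polynomial.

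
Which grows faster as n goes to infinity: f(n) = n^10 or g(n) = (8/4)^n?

g(n) = (8/4)^n grows faster: (8/4)^n is exponential with base 8/4 > 1, dominating every polynomial.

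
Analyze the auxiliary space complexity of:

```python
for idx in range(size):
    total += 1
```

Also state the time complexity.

Space complexity: O(1).
Only a constant amount of auxiliary storage is used; nothing grows with n.
Time complexity: O(n).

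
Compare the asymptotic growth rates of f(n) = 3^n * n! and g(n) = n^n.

f(n) = 3^n * n! grows faster: by Stirling n! ~ sqrt(2 pi n)(n/e)^n, so 3^n n! / n^n ~ (3/e)^n sqrt(2 pi n) -> infinity since 3/e > 1.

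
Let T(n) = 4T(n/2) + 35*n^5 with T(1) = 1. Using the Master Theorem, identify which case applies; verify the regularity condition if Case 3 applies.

a=4, b=2, f(n)=35*n^5.
log_2(4) = 2 < 5.
f(n) = Omega(n^(2+epsilon)) for some epsilon > 0, so Case 3 is the candidate.
Regularity: a*f(n/b) = 4*35*(n/2)^5 = (4/32)*35*n^5 <= c*f(n) with c = 4/32 < 1. Satisfied.
Case 3: T(n) = Theta(n^5).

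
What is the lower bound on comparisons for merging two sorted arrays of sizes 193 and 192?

Adversary argument: with sizes 193 and 192 (differing by at most 1), interleave the two arrays so that every consecutive pair in the output comes from different inputs. Then each of the 384 adjacent output pairs must be directly compared, or the algorithm cannot determine their relative order. So 384 comparisons are necessary; standard merge achieves this.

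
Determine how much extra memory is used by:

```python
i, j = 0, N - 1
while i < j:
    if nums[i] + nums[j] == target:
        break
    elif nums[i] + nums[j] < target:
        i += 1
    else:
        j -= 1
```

Space complexity: O(1).
Only a constant amount of auxiliary storage is used; nothing grows with n.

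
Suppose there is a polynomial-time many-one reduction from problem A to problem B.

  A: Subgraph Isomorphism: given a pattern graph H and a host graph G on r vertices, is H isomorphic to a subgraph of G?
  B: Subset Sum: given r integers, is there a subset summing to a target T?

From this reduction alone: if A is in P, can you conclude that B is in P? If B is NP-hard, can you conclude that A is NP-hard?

A poly-time reduction A <=_p B transfers tractability DOWN (B easy => A easy) and hardness UP (A hard => B hard), not the reverse.
From A in P, the reduction alone does NOT give B in P: any problem in P trivially reduces to SAT, yet SAT is not known to be in P.
From B NP-hard, the reduction alone does NOT give A NP-hard: again, easy problems reduce to hard ones.
(Here in fact A is NP-complete and B is NP-complete.)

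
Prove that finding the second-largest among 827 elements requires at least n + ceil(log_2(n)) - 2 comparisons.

Lower bound (adversary): identifying the maximum requires 827-1 comparisons (each eliminates one candidate). Assign weight 1 to each element; on each comparison the adversary lets the heavier side win and gives it the loser's weight. The max ends with weight 827, but each comparison it wins at most doubles its weight, so the max must win >= ceil(log_2(827)) = 10 comparisons. The second-largest is one of those 10 direct losers to the max, and identifying which one is largest needs >= 10-1 further comparisons. Total >= 827-1 + 10-1 = 835.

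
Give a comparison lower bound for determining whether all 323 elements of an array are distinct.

In the algebraic decision-tree model, the YES region for element distinctness on 323 elements has 323! connected components (one per ordering). Ben-Or's theorem then gives a lower bound of Omega(log(n!)) = Omega(n log n).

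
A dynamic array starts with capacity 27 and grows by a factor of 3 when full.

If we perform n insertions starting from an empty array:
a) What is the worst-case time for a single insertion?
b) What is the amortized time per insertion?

(a) Worst-case single insertion: O(n) -- when the array is full at capacity c, the resize copies all c elements, and c can be Theta(n).
(b) Resizes happen at sizes 27, 81, 243, ... Total copy cost for n insertions: 27 + 81 + ... = O(n) (geometric series with ratio 1/3). Amortized cost per insertion: O(n)/n = O(1).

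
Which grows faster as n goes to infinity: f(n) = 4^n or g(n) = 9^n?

g(n) = 9^n grows faster: (9/4)^n -> infinity since 9/4 > 1.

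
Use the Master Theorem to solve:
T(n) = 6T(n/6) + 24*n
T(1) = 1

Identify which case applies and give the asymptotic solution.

a=6, b=6, f(n)=24*n.
log_6(6) = 1, so n^(log_b(a)) = n.
f(n) = Theta(n), so Case 2 applies.
T(n) = Theta(n log n).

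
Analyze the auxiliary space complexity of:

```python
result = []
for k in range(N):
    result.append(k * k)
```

Space complexity: O(n).
Auxiliary storage grows linearly with the input size n in the worst case.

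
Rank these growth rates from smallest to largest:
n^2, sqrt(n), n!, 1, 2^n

Ordered by growth rate: 1 < sqrt(n) < n^2 < 2^n < n!.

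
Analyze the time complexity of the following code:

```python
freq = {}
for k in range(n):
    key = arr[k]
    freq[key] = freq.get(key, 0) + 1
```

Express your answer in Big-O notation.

Time complexity: O(n).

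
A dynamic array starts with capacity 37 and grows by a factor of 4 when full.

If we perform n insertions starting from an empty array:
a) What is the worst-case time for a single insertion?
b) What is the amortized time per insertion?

(a) Worst-case single insertion: O(n) -- when the array is full at capacity c, the resize copies all c elements, and c can be Theta(n).
(b) Resizes happen at sizes 37, 148, 592, ... Total copy cost for n insertions: 37 + 148 + ... = O(n) (geometric series with ratio 1/4). Amortized cost per insertion: O(n)/n = O(1).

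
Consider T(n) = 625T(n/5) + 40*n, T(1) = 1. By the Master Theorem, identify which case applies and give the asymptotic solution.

a=625, b=5, f(n)=40*n.
log_5(625) = 4 > 1.
Since f(n) = O(n^1) is polynomially smaller than n^4, Case 1 applies.
T(n) = Theta(n^4).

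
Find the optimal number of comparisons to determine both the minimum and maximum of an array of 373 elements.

Naive approach: 744 comparisons (372 for max + 372 for min).
Optimal: Compare elements in pairs first (floor(n/2) = 186 comparisons), then find max among winners and min among losers (186 comparisons each).
Total: ceil(3n/2) - 2 = 558 comparisons. An adversary argument shows this is also a lower bound.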